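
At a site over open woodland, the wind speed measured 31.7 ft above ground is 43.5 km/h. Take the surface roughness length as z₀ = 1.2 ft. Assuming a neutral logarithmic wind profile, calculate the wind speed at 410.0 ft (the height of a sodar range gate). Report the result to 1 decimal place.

77.5 km/h

Log law: V(z) ∝ ln(z/z₀), so V₂/V₁ = ln(z₂/z₀) / ln(z₁/z₀).
ln(410.0/1.2) = 5.8338, ln(31.7/1.2) = 3.2740
V₂ = 43.5 × 5.8338/3.2740 = 43.5 × 1.7819 = 77.5114 km/h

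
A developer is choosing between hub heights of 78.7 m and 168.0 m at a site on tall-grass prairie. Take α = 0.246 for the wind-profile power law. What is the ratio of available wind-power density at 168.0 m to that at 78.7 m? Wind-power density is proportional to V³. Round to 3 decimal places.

Speed ratio: V_B/V_A = (z_B/z_A)^α = (168.0/78.7)^0.246 = (2.1347)^0.246 = 1.20508
Power-density ratio: P_B/P_A = (V_B/V_A)³ = (1.20508)³ = 1.75004

1.750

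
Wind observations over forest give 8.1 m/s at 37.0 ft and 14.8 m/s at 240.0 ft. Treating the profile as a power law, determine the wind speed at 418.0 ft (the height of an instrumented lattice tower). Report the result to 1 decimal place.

17.7 m/s

First find α: α = ln(V₂/V₁)/ln(z₂/z₁) = ln(14.8/8.1)/ln(240.0/37.0) = 0.60276/1.86972 = 0.3224
Extrapolate from 240.0 ft to 418.0 ft: V₃ = 14.8 × (418.0/240.0)^0.3224 = 14.8 × 1.1959 = 17.6988 m/s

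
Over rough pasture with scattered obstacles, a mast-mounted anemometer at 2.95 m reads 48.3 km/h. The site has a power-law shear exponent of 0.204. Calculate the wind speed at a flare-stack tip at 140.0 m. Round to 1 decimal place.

Power-law profile: V₂ = V₁ · (z₂/z₁)^α
V₂ = 48.3 × (140.0/2.95)^0.204 = 48.3 × (47.4576)^0.204
    = 48.3 × 2.1977 = 106.1484 km/h

106.1 km/h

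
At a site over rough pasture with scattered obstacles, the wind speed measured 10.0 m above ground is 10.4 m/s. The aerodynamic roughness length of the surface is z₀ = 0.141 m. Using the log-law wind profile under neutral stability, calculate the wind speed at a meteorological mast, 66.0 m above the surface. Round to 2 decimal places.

15.01 m/s

Log law: V(z) ∝ ln(z/z₀), so V₂/V₁ = ln(z₂/z₀) / ln(z₁/z₀).
ln(66.0/0.141) = 6.1487, ln(10.0/0.141) = 4.2616
V₂ = 10.4 × 6.1487/4.2616 = 10.4 × 1.4428 = 15.0052 m/s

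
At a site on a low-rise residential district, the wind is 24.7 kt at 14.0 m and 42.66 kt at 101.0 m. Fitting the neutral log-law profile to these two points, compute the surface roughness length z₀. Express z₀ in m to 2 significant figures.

Log law: V(z) ∝ ln(z/z₀). With r = V₁/V₂ = 24.7/42.66 = 0.57900,
r · ln(z₂/z₀) = ln(z₁/z₀) ⇒ ln z₀ = (ln z₁ − r·ln z₂)/(1 − r)
ln z₀ = (2.63906 − 0.57900×4.61512) / 0.42100 = -0.0786
z₀ = exp(-0.0786) = 0.9244 m

z₀ ≈ 0.92 m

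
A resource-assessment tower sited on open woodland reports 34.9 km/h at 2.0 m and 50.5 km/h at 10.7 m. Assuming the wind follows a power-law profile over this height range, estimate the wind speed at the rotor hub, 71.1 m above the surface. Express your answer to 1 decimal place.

First find α: α = ln(V₂/V₁)/ln(z₂/z₁) = ln(50.5/34.9)/ln(10.7/2.0) = 0.36949/1.67710 = 0.2203
Extrapolate from 10.7 m to 71.1 m: V₃ = 50.5 × (71.1/10.7)^0.2203 = 50.5 × 1.5178 = 76.6471 km/h

76.6 km/h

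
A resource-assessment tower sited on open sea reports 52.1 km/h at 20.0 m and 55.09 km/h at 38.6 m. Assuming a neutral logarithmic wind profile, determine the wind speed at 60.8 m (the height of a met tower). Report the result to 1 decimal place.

Log law: V ∝ ln(z/z₀). From the pair, with r = V₁/V₂ = 0.94573,
ln z₀ = (ln z₁ − r·ln z₂)/(1 − r) = (2.9957 − 0.94573×3.6533)/0.05427 = -8.4614 → z₀ = 0.0002115 m
V₃ = V₁ · ln(z₃/z₀)/ln(z₁/z₀) = 52.1 × 12.5690/11.4571 = 57.1560 km/h

57.2 km/h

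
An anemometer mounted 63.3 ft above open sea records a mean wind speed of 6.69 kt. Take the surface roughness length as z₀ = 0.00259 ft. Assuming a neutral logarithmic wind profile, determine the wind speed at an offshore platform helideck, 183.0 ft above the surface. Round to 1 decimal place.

Log law: V(z) ∝ ln(z/z₀), so V₂/V₁ = ln(z₂/z₀) / ln(z₁/z₀).
ln(183.0/0.00259) = 11.1656, ln(63.3/0.00259) = 10.1040
V₂ = 6.69 × 11.1656/10.1040 = 6.69 × 1.1051 = 7.3929 kt

7.4 kt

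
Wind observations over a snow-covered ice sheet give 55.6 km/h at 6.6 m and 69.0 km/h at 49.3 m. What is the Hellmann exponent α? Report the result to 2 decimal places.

Power law: V₂/V₁ = (z₂/z₁)^α ⇒ α = ln(V₂/V₁) / ln(z₂/z₁)
α = ln(69.0/55.6) / ln(49.3/6.6) = ln(1.2410) / ln(7.4697)
  = 0.21592 / 2.01085 = 0.10738

α ≈ 0.11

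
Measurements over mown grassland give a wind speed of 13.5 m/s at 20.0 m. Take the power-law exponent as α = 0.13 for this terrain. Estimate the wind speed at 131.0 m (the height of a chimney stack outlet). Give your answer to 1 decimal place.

Power-law profile: V₂ = V₁ · (z₂/z₁)^α
V₂ = 13.5 × (131.0/20.0)^0.13 = 13.5 × (6.5500)^0.13
    = 13.5 × 1.2768 = 17.2363 m/s

17.2 m/s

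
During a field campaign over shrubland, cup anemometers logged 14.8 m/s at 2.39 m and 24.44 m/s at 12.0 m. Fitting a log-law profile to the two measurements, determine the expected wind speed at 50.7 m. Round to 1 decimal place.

Log law: V ∝ ln(z/z₀). From the pair, with r = V₁/V₂ = 0.60556,
ln z₀ = (ln z₁ − r·ln z₂)/(1 − r) = (0.8713 − 0.60556×2.4849)/0.39444 = -1.6060 → z₀ = 0.2007 m
V₃ = V₁ · ln(z₃/z₀)/ln(z₁/z₀) = 14.8 × 5.5320/2.4773 = 33.0489 m/s

33.0 m/s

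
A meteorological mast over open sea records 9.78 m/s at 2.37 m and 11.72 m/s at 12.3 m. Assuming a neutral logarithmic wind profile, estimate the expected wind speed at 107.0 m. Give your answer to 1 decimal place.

14.3 m/s

Log law: V ∝ ln(z/z₀). From the pair, with r = V₁/V₂ = 0.83447,
ln z₀ = (ln z₁ − r·ln z₂)/(1 − r) = (0.8629 − 0.83447×2.5096)/0.16553 = -7.4386 → z₀ = 0.0005881 m
V₃ = V₁ · ln(z₃/z₀)/ln(z₁/z₀) = 9.78 × 12.1114/8.3015 = 14.2685 m/s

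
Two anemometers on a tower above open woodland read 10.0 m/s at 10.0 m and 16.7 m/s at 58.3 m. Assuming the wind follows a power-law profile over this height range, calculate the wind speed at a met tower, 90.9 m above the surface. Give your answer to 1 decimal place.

19.0 m/s

First find α: α = ln(V₂/V₁)/ln(z₂/z₁) = ln(16.7/10.0)/ln(58.3/10.0) = 0.51282/1.76302 = 0.2909
Extrapolate from 58.3 m to 90.9 m: V₃ = 16.7 × (90.9/58.3)^0.2909 = 16.7 × 1.1379 = 19.0031 m/s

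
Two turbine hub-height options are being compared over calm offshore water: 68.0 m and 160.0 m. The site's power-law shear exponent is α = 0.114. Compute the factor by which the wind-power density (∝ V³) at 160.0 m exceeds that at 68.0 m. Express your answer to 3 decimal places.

1.340

Speed ratio: V_B/V_A = (z_B/z_A)^α = (160.0/68.0)^0.114 = (2.3529)^0.114 = 1.10246
Power-density ratio: P_B/P_A = (V_B/V_A)³ = (1.10246)³ = 1.33996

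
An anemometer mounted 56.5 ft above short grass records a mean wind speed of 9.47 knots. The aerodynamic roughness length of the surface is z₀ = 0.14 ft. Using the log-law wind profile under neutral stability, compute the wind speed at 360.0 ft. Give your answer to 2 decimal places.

12.39 knots

Log law: V(z) ∝ ln(z/z₀), so V₂/V₁ = ln(z₂/z₀) / ln(z₁/z₀).
ln(360.0/0.14) = 7.8522, ln(56.5/0.14) = 6.0004
V₂ = 9.47 × 7.8522/6.0004 = 9.47 × 1.3086 = 12.3927 knots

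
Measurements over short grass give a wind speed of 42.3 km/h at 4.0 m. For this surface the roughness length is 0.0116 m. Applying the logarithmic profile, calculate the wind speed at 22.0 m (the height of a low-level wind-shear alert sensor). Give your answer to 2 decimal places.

Log law: V(z) ∝ ln(z/z₀), so V₂/V₁ = ln(z₂/z₀) / ln(z₁/z₀).
ln(22.0/0.0116) = 7.5478, ln(4.0/0.0116) = 5.8430
V₂ = 42.3 × 7.5478/5.8430 = 42.3 × 1.2918 = 54.6413 km/h

54.64 km/h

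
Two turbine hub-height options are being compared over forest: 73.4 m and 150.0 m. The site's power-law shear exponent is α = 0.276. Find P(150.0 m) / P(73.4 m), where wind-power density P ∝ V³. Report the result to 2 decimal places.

Speed ratio: V_B/V_A = (z_B/z_A)^α = (150.0/73.4)^0.276 = (2.0436)^0.276 = 1.21806
Power-density ratio: P_B/P_A = (V_B/V_A)³ = (1.21806)³ = 1.80720

1.81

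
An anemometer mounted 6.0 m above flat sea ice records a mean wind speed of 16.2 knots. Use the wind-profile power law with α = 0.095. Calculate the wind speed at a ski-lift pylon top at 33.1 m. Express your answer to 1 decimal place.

Power-law profile: V₂ = V₁ · (z₂/z₁)^α
V₂ = 16.2 × (33.1/6.0)^0.095 = 16.2 × (5.5167)^0.095
    = 16.2 × 1.1761 = 19.0535 knots

19.1 knots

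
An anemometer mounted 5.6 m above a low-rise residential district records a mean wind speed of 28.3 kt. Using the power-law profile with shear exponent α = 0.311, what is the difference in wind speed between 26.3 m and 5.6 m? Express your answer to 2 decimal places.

17.48 kt

Power law: V₂ = V₁ · (z₂/z₁)^α = 28.3 × (4.6964)^0.311 = 45.7832 kt
ΔV = 45.7832 − 28.3 = 17.4832 kt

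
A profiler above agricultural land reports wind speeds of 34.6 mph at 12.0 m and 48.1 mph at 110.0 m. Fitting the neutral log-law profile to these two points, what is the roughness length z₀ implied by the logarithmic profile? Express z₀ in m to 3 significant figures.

z₀ ≈ 0.0410 m

Log law: V(z) ∝ ln(z/z₀). With r = V₁/V₂ = 34.6/48.1 = 0.71933,
r · ln(z₂/z₀) = ln(z₁/z₀) ⇒ ln z₀ = (ln z₁ − r·ln z₂)/(1 − r)
ln z₀ = (2.48491 − 0.71933×4.70048) / 0.28067 = -3.1935
z₀ = exp(-3.1935) = 0.04103 m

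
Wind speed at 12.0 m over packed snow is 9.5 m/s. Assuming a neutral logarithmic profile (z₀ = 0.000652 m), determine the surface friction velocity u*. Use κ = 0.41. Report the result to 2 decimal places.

u* ≈ 0.40 m/s

Log law: V(z) = (u*/κ) · ln(z/z₀) ⇒ u* = κ · V / ln(z/z₀)
u* = 0.41 × 9.5 / ln(12.0/0.000652) = 0.41 × 9.5 / 9.8204
   = 3.8950 / 9.8204 = 0.3966 m/s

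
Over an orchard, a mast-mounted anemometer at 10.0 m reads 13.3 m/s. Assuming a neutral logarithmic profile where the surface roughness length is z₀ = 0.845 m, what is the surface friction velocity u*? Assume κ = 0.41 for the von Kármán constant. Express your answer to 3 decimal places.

Log law: V(z) = (u*/κ) · ln(z/z₀) ⇒ u* = κ · V / ln(z/z₀)
u* = 0.41 × 13.3 / ln(10.0/0.845) = 0.41 × 13.3 / 2.4710
   = 5.4530 / 2.4710 = 2.2068 m/s

u* ≈ 2.207 m/s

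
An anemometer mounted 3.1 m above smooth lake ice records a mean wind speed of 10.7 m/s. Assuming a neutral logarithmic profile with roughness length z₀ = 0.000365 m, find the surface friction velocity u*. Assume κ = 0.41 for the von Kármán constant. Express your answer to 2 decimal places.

Log law: V(z) = (u*/κ) · ln(z/z₀) ⇒ u* = κ · V / ln(z/z₀)
u* = 0.41 × 10.7 / ln(3.1/0.000365) = 0.41 × 10.7 / 9.0470
   = 4.3870 / 9.0470 = 0.4849 m/s

u* ≈ 0.48 m/s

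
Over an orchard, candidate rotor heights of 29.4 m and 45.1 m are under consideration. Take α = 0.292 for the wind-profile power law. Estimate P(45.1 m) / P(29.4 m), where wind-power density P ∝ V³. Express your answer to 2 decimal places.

1.45

Speed ratio: V_B/V_A = (z_B/z_A)^α = (45.1/29.4)^0.292 = (1.5340)^0.292 = 1.13308
Power-density ratio: P_B/P_A = (V_B/V_A)³ = (1.13308)³ = 1.45474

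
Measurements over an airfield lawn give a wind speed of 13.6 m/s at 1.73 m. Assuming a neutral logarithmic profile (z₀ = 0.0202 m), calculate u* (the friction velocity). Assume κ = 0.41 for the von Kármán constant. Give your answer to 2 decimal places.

u* ≈ 1.25 m/s

Log law: V(z) = (u*/κ) · ln(z/z₀) ⇒ u* = κ · V / ln(z/z₀)
u* = 0.41 × 13.6 / ln(1.73/0.0202) = 0.41 × 13.6 / 4.4502
   = 5.5760 / 4.4502 = 1.2530 m/s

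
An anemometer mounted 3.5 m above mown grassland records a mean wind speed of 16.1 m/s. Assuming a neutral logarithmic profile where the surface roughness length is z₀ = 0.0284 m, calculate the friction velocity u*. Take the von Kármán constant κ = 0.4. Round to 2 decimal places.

Log law: V(z) = (u*/κ) · ln(z/z₀) ⇒ u* = κ · V / ln(z/z₀)
u* = 0.4 × 16.1 / ln(3.5/0.0284) = 0.4 × 16.1 / 4.8141
   = 6.4400 / 4.8141 = 1.3377 m/s

u* ≈ 1.34 m/s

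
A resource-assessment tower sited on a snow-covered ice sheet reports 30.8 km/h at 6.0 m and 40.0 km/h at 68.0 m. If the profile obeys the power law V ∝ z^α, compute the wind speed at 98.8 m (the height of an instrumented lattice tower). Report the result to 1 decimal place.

First find α: α = ln(V₂/V₁)/ln(z₂/z₁) = ln(40.0/30.8)/ln(68.0/6.0) = 0.26136/2.42775 = 0.1077
Extrapolate from 68.0 m to 98.8 m: V₃ = 40.0 × (98.8/68.0)^0.1077 = 40.0 × 1.0410 = 41.6416 km/h

41.6 km/h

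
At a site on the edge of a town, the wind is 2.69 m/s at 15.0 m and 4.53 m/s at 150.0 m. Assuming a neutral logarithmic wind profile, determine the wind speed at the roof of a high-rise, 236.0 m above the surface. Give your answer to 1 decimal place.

Log law: V ∝ ln(z/z₀). From the pair, with r = V₁/V₂ = 0.59382,
ln z₀ = (ln z₁ − r·ln z₂)/(1 − r) = (2.7081 − 0.59382×5.0106)/0.40618 = -0.6582 → z₀ = 0.5178 m
V₃ = V₁ · ln(z₃/z₀)/ln(z₁/z₀) = 2.69 × 6.1221/3.3663 = 4.8922 m/s

4.9 m/s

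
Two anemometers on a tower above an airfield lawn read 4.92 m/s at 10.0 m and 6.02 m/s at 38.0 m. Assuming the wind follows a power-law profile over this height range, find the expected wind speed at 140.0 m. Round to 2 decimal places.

7.33 m/s

First find α: α = ln(V₂/V₁)/ln(z₂/z₁) = ln(6.02/4.92)/ln(38.0/10.0) = 0.20178/1.33500 = 0.1511
Extrapolate from 38.0 m to 140.0 m: V₃ = 6.02 × (140.0/38.0)^0.1511 = 6.02 × 1.2179 = 7.3316 m/s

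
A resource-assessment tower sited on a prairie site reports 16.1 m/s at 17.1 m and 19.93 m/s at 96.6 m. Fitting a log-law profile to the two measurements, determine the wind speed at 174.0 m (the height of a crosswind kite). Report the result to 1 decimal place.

Log law: V ∝ ln(z/z₀). From the pair, with r = V₁/V₂ = 0.80783,
ln z₀ = (ln z₁ − r·ln z₂)/(1 − r) = (2.8391 − 0.80783×4.5706)/0.19217 = -4.4396 → z₀ = 0.01180 m
V₃ = V₁ · ln(z₃/z₀)/ln(z₁/z₀) = 16.1 × 9.5986/7.2786 = 21.2317 m/s

21.2 m/s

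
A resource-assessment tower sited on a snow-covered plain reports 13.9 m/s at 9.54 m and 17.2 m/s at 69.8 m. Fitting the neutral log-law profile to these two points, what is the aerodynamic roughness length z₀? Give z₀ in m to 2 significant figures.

Log law: V(z) ∝ ln(z/z₀). With r = V₁/V₂ = 13.9/17.2 = 0.80814,
r · ln(z₂/z₀) = ln(z₁/z₀) ⇒ ln z₀ = (ln z₁ − r·ln z₂)/(1 − r)
ln z₀ = (2.25549 − 0.80814×4.24563) / 0.19186 = -6.1272
z₀ = exp(-6.1272) = 0.002183 m

z₀ ≈ 0.0022 m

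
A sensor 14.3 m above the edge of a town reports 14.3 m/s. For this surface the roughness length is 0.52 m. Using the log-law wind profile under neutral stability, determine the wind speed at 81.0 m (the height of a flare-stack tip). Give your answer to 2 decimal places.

Log law: V(z) ∝ ln(z/z₀), so V₂/V₁ = ln(z₂/z₀) / ln(z₁/z₀).
ln(81.0/0.52) = 5.0484, ln(14.3/0.52) = 3.3142
V₂ = 14.3 × 5.0484/3.3142 = 14.3 × 1.5233 = 21.7827 m/s

21.78 m/s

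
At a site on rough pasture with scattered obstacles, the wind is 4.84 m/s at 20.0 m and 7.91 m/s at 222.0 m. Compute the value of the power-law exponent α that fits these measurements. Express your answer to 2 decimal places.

Power law: V₂/V₁ = (z₂/z₁)^α ⇒ α = ln(V₂/V₁) / ln(z₂/z₁)
α = ln(7.91/4.84) / ln(222.0/20.0) = ln(1.6343) / ln(11.1000)
  = 0.49121 / 2.40695 = 0.20408

α ≈ 0.20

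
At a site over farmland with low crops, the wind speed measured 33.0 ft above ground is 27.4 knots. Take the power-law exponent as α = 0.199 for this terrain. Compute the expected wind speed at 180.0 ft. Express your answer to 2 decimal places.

38.40 knots

Power-law profile: V₂ = V₁ · (z₂/z₁)^α
V₂ = 27.4 × (180.0/33.0)^0.199 = 27.4 × (5.4545)^0.199
    = 27.4 × 1.4016 = 38.4030 knots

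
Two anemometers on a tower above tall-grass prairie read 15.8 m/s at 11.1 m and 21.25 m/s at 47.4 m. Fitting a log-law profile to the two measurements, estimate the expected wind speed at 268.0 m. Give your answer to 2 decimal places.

Log law: V ∝ ln(z/z₀). From the pair, with r = V₁/V₂ = 0.74353,
ln z₀ = (ln z₁ − r·ln z₂)/(1 − r) = (2.4069 − 0.74353×3.8586)/0.25647 = -1.8016 → z₀ = 0.1650 m
V₃ = V₁ · ln(z₃/z₀)/ln(z₁/z₀) = 15.8 × 7.3926/4.2085 = 27.7538 m/s

27.75 m/s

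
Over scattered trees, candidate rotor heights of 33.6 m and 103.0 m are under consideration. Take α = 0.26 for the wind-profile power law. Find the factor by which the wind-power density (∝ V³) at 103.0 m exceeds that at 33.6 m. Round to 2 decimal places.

Speed ratio: V_B/V_A = (z_B/z_A)^α = (103.0/33.6)^0.26 = (3.0655)^0.26 = 1.33810
Power-density ratio: P_B/P_A = (V_B/V_A)³ = (1.33810)³ = 2.39590

2.40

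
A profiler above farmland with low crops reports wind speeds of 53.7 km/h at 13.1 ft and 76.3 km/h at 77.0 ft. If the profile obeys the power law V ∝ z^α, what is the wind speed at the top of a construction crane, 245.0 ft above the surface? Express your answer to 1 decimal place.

First find α: α = ln(V₂/V₁)/ln(z₂/z₁) = ln(76.3/53.7)/ln(77.0/13.1) = 0.35126/1.77119 = 0.1983
Extrapolate from 77.0 ft to 245.0 ft: V₃ = 76.3 × (245.0/77.0)^0.1983 = 76.3 × 1.2580 = 95.9874 km/h

96.0 km/h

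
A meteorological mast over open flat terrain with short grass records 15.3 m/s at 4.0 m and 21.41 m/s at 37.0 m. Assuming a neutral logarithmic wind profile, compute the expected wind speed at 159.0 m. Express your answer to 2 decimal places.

25.41 m/s

Log law: V ∝ ln(z/z₀). From the pair, with r = V₁/V₂ = 0.71462,
ln z₀ = (ln z₁ − r·ln z₂)/(1 − r) = (1.3863 − 0.71462×3.6109)/0.28538 = -4.1844 → z₀ = 0.01523 m
V₃ = V₁ · ln(z₃/z₀)/ln(z₁/z₀) = 15.3 × 9.2533/5.5707 = 25.4144 m/s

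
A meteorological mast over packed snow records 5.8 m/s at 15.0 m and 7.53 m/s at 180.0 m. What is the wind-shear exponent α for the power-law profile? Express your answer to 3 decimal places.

α ≈ 0.105

Power law: V₂/V₁ = (z₂/z₁)^α ⇒ α = ln(V₂/V₁) / ln(z₂/z₁)
α = ln(7.53/5.8) / ln(180.0/15.0) = ln(1.2983) / ln(12.0000)
  = 0.26104 / 2.48491 = 0.10505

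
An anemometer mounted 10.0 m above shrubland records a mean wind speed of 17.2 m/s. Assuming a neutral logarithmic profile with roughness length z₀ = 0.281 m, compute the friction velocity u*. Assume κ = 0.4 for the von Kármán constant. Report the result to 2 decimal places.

Log law: V(z) = (u*/κ) · ln(z/z₀) ⇒ u* = κ · V / ln(z/z₀)
u* = 0.4 × 17.2 / ln(10.0/0.281) = 0.4 × 17.2 / 3.5720
   = 6.8800 / 3.5720 = 1.9261 m/s

u* ≈ 1.93 m/s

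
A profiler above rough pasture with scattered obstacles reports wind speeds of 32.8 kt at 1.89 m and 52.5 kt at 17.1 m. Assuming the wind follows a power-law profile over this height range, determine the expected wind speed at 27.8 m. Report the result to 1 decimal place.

58.2 kt

First find α: α = ln(V₂/V₁)/ln(z₂/z₁) = ln(52.5/32.8)/ln(17.1/1.89) = 0.47038/2.20250 = 0.2136
Extrapolate from 17.1 m to 27.8 m: V₃ = 52.5 × (27.8/17.1)^0.2136 = 52.5 × 1.1094 = 58.2415 kt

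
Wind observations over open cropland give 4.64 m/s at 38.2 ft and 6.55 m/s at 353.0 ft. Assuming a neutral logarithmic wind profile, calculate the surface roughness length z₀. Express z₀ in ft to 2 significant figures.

z₀ ≈ 0.17 ft

Log law: V(z) ∝ ln(z/z₀). With r = V₁/V₂ = 4.64/6.55 = 0.70840,
r · ln(z₂/z₀) = ln(z₁/z₀) ⇒ ln z₀ = (ln z₁ − r·ln z₂)/(1 − r)
ln z₀ = (3.64284 − 0.70840×5.86647) / 0.29160 = -1.7591
z₀ = exp(-1.7591) = 0.1722 ft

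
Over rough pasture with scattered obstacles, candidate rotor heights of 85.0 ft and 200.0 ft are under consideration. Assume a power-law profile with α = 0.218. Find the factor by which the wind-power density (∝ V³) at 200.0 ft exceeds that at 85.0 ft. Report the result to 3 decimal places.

1.750

Speed ratio: V_B/V_A = (z_B/z_A)^α = (200.0/85.0)^0.218 = (2.3529)^0.218 = 1.20507
Power-density ratio: P_B/P_A = (V_B/V_A)³ = (1.20507)³ = 1.74998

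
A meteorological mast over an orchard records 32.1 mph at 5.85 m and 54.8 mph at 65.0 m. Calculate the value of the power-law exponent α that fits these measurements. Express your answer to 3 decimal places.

α ≈ 0.222

Power law: V₂/V₁ = (z₂/z₁)^α ⇒ α = ln(V₂/V₁) / ln(z₂/z₁)
α = ln(54.8/32.1) / ln(65.0/5.85) = ln(1.7072) / ln(11.1111)
  = 0.53483 / 2.40795 = 0.22211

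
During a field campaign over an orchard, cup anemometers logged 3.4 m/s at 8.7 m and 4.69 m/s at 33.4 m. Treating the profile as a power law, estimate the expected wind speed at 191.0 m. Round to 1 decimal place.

7.1 m/s

First find α: α = ln(V₂/V₁)/ln(z₂/z₁) = ln(4.69/3.4)/ln(33.4/8.7) = 0.32166/1.34523 = 0.2391
Extrapolate from 33.4 m to 191.0 m: V₃ = 4.69 × (191.0/33.4)^0.2391 = 4.69 × 1.5173 = 7.1162 m/s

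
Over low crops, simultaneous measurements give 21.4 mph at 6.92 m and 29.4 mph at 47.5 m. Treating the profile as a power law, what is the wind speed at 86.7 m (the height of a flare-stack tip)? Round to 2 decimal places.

First find α: α = ln(V₂/V₁)/ln(z₂/z₁) = ln(29.4/21.4)/ln(47.5/6.92) = 0.31760/1.92631 = 0.1649
Extrapolate from 47.5 m to 86.7 m: V₃ = 29.4 × (86.7/47.5)^0.1649 = 29.4 × 1.1043 = 32.4664 mph

32.47 mph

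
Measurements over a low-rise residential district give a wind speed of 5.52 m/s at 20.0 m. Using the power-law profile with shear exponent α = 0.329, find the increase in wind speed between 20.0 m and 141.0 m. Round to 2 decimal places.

4.98 m/s

Power law: V₂ = V₁ · (z₂/z₁)^α = 5.52 × (7.0500)^0.329 = 10.4953 m/s
ΔV = 10.4953 − 5.52 = 4.9753 m/s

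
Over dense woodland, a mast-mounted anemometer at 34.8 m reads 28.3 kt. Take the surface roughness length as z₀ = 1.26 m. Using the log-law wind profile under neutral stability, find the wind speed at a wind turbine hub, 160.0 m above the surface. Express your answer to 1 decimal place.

41.3 kt

Log law: V(z) ∝ ln(z/z₀), so V₂/V₁ = ln(z₂/z₀) / ln(z₁/z₀).
ln(160.0/1.26) = 4.8441, ln(34.8/1.26) = 3.3185
V₂ = 28.3 × 4.8441/3.3185 = 28.3 × 1.4597 = 41.3098 kt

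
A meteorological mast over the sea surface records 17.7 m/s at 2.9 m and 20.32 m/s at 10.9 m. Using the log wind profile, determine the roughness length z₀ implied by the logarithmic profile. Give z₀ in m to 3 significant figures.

Log law: V(z) ∝ ln(z/z₀). With r = V₁/V₂ = 17.7/20.32 = 0.87106,
r · ln(z₂/z₀) = ln(z₁/z₀) ⇒ ln z₀ = (ln z₁ − r·ln z₂)/(1 − r)
ln z₀ = (1.06471 − 0.87106×2.38876) / 0.12894 = -7.8802
z₀ = exp(-7.8802) = 0.0003781 m

z₀ ≈ 0.000378 m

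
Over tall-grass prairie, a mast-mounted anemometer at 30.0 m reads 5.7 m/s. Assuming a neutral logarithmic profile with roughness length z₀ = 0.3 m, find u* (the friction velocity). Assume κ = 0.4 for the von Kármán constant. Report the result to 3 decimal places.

u* ≈ 0.495 m/s

Log law: V(z) = (u*/κ) · ln(z/z₀) ⇒ u* = κ · V / ln(z/z₀)
u* = 0.4 × 5.7 / ln(30.0/0.3) = 0.4 × 5.7 / 4.6052
   = 2.2800 / 4.6052 = 0.4951 m/s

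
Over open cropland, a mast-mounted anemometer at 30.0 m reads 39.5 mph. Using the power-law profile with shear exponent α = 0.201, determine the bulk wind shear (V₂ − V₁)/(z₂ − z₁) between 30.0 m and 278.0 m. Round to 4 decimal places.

0.0899 mph/m

Power law: V₂ = V₁ · (z₂/z₁)^α = 39.5 × (9.2667)^0.201 = 61.7943 mph
ΔV/Δz = (61.7943 − 39.5)/(278.0 − 30.0) = 22.2943/248.0000 = 0.08990 mph/m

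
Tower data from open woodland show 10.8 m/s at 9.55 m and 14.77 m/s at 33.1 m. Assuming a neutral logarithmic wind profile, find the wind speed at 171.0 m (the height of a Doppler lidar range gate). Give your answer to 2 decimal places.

20.01 m/s

Log law: V ∝ ln(z/z₀). From the pair, with r = V₁/V₂ = 0.73121,
ln z₀ = (ln z₁ − r·ln z₂)/(1 − r) = (2.2565 − 0.73121×3.4995)/0.26879 = -1.1249 → z₀ = 0.3247 m
V₃ = V₁ · ln(z₃/z₀)/ln(z₁/z₀) = 10.8 × 6.2666/3.3814 = 20.0148 m/s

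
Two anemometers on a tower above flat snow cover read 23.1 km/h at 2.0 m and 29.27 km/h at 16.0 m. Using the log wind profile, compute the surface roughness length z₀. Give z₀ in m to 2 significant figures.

Log law: V(z) ∝ ln(z/z₀). With r = V₁/V₂ = 23.1/29.27 = 0.78920,
r · ln(z₂/z₀) = ln(z₁/z₀) ⇒ ln z₀ = (ln z₁ − r·ln z₂)/(1 − r)
ln z₀ = (0.69315 − 0.78920×2.77259) / 0.21080 = -7.0921
z₀ = exp(-7.0921) = 0.0008316 m

z₀ ≈ 0.00083 m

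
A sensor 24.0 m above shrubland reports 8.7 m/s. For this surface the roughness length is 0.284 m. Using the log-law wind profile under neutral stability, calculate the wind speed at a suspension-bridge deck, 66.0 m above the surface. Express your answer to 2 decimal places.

10.68 m/s

Log law: V(z) ∝ ln(z/z₀), so V₂/V₁ = ln(z₂/z₀) / ln(z₁/z₀).
ln(66.0/0.284) = 5.4484, ln(24.0/0.284) = 4.4368
V₂ = 8.7 × 5.4484/4.4368 = 8.7 × 1.2280 = 10.6836 m/s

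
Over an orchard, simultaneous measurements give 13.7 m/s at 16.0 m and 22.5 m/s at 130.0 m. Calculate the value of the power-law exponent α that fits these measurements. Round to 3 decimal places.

α ≈ 0.237

Power law: V₂/V₁ = (z₂/z₁)^α ⇒ α = ln(V₂/V₁) / ln(z₂/z₁)
α = ln(22.5/13.7) / ln(130.0/16.0) = ln(1.6423) / ln(8.1250)
  = 0.49612 / 2.09495 = 0.23682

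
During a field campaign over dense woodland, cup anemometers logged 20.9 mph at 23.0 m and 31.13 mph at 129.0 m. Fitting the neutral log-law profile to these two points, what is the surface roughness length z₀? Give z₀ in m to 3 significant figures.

Log law: V(z) ∝ ln(z/z₀). With r = V₁/V₂ = 20.9/31.13 = 0.67138,
r · ln(z₂/z₀) = ln(z₁/z₀) ⇒ ln z₀ = (ln z₁ − r·ln z₂)/(1 − r)
ln z₀ = (3.13549 − 0.67138×4.85981) / 0.32862 = -0.3873
z₀ = exp(-0.3873) = 0.6789 m

z₀ ≈ 0.679 m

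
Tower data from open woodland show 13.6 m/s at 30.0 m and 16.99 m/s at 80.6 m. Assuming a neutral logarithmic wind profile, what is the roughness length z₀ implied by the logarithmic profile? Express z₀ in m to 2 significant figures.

Log law: V(z) ∝ ln(z/z₀). With r = V₁/V₂ = 13.6/16.99 = 0.80047,
r · ln(z₂/z₀) = ln(z₁/z₀) ⇒ ln z₀ = (ln z₁ − r·ln z₂)/(1 − r)
ln z₀ = (3.40120 − 0.80047×4.38950) / 0.19953 = -0.5637
z₀ = exp(-0.5637) = 0.5691 m

z₀ ≈ 0.57 m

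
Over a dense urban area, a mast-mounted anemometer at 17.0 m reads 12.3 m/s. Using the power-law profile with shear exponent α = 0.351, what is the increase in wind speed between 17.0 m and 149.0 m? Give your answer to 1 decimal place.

14.1 m/s

Power law: V₂ = V₁ · (z₂/z₁)^α = 12.3 × (8.7647)^0.351 = 26.3515 m/s
ΔV = 26.3515 − 12.3 = 14.0515 m/s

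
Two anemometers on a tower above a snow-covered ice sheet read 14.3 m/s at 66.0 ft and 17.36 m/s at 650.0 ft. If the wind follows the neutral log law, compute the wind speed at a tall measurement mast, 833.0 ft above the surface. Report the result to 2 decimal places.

Log law: V ∝ ln(z/z₀). From the pair, with r = V₁/V₂ = 0.82373,
ln z₀ = (ln z₁ − r·ln z₂)/(1 − r) = (4.1897 − 0.82373×6.4770)/0.17627 = -6.4994 → z₀ = 0.001504 ft
V₃ = V₁ · ln(z₃/z₀)/ln(z₁/z₀) = 14.3 × 13.2245/10.6891 = 17.6919 m/s

17.69 m/s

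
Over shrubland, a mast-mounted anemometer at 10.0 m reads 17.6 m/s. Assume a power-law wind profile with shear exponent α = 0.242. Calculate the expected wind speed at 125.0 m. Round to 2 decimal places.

Power-law profile: V₂ = V₁ · (z₂/z₁)^α
V₂ = 17.6 × (125.0/10.0)^0.242 = 17.6 × (12.5000)^0.242
    = 17.6 × 1.8427 = 32.4313 m/s

32.43 m/s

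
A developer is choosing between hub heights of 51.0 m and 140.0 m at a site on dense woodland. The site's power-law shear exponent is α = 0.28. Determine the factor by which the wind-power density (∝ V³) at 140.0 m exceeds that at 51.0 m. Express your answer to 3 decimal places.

Speed ratio: V_B/V_A = (z_B/z_A)^α = (140.0/51.0)^0.28 = (2.7451)^0.28 = 1.32677
Power-density ratio: P_B/P_A = (V_B/V_A)³ = (1.32677)³ = 2.33555

2.336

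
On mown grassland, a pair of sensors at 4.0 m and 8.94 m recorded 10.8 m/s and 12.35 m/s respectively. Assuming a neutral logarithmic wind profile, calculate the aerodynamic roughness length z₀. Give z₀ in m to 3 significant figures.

z₀ ≈ 0.0147 m

Log law: V(z) ∝ ln(z/z₀). With r = V₁/V₂ = 10.8/12.35 = 0.87449,
r · ln(z₂/z₀) = ln(z₁/z₀) ⇒ ln z₀ = (ln z₁ − r·ln z₂)/(1 − r)
ln z₀ = (1.38629 − 0.87449×2.19054) / 0.12551 = -4.2175
z₀ = exp(-4.2175) = 0.01474 m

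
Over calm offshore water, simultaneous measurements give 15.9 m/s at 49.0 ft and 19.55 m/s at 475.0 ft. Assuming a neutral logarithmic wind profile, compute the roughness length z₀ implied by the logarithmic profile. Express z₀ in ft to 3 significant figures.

Log law: V(z) ∝ ln(z/z₀). With r = V₁/V₂ = 15.9/19.55 = 0.81330,
r · ln(z₂/z₀) = ln(z₁/z₀) ⇒ ln z₀ = (ln z₁ − r·ln z₂)/(1 − r)
ln z₀ = (3.89182 − 0.81330×6.16331) / 0.18670 = -6.0032
z₀ = exp(-6.0032) = 0.002471 ft

z₀ ≈ 0.00247 ft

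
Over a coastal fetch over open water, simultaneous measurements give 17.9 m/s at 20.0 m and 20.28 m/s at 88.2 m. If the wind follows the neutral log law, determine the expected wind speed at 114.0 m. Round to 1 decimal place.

20.7 m/s

Log law: V ∝ ln(z/z₀). From the pair, with r = V₁/V₂ = 0.88264,
ln z₀ = (ln z₁ − r·ln z₂)/(1 − r) = (2.9957 − 0.88264×4.4796)/0.11736 = -8.1645 → z₀ = 0.0002846 m
V₃ = V₁ · ln(z₃/z₀)/ln(z₁/z₀) = 17.9 × 12.9007/11.1602 = 20.6915 m/s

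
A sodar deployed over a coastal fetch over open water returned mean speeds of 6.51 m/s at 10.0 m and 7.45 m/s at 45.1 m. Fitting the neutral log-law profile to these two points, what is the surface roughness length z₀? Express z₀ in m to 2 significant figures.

Log law: V(z) ∝ ln(z/z₀). With r = V₁/V₂ = 6.51/7.45 = 0.87383,
r · ln(z₂/z₀) = ln(z₁/z₀) ⇒ ln z₀ = (ln z₁ − r·ln z₂)/(1 − r)
ln z₀ = (2.30259 − 0.87383×3.80888) / 0.12617 = -8.1293
z₀ = exp(-8.1293) = 0.0002948 m

z₀ ≈ 0.00029 m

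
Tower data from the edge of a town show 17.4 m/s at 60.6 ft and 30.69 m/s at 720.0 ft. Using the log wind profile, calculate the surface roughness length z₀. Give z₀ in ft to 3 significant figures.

Log law: V(z) ∝ ln(z/z₀). With r = V₁/V₂ = 17.4/30.69 = 0.56696,
r · ln(z₂/z₀) = ln(z₁/z₀) ⇒ ln z₀ = (ln z₁ − r·ln z₂)/(1 − r)
ln z₀ = (4.10429 − 0.56696×6.57925) / 0.43304 = 0.8639
z₀ = exp(0.8639) = 2.373 ft

z₀ ≈ 2.37 ft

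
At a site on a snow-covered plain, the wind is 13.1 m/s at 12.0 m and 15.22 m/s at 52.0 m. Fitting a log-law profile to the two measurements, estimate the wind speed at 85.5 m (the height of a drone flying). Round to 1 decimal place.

15.9 m/s

Log law: V ∝ ln(z/z₀). From the pair, with r = V₁/V₂ = 0.86071,
ln z₀ = (ln z₁ − r·ln z₂)/(1 − r) = (2.4849 − 0.86071×3.9512)/0.13929 = -6.5759 → z₀ = 0.001393 m
V₃ = V₁ · ln(z₃/z₀)/ln(z₁/z₀) = 13.1 × 11.0245/9.0609 = 15.9389 m/s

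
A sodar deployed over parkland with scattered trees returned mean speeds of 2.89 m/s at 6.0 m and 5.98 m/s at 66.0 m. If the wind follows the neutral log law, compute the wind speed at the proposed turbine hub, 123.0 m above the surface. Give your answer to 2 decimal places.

Log law: V ∝ ln(z/z₀). From the pair, with r = V₁/V₂ = 0.48328,
ln z₀ = (ln z₁ − r·ln z₂)/(1 − r) = (1.7918 − 0.48328×4.1897)/0.51672 = -0.4509 → z₀ = 0.6370 m
V₃ = V₁ · ln(z₃/z₀)/ln(z₁/z₀) = 2.89 × 5.2631/2.2427 = 6.7822 m/s

6.78 m/s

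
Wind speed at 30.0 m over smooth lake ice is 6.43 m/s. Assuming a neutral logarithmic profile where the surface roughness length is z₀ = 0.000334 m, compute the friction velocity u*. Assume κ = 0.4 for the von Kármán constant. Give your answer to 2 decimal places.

u* ≈ 0.23 m/s

Log law: V(z) = (u*/κ) · ln(z/z₀) ⇒ u* = κ · V / ln(z/z₀)
u* = 0.4 × 6.43 / ln(30.0/0.000334) = 0.4 × 6.43 / 11.4056
   = 2.5720 / 11.4056 = 0.2255 m/s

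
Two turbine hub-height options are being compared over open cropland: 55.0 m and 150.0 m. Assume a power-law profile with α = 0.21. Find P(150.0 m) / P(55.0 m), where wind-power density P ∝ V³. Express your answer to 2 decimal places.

Speed ratio: V_B/V_A = (z_B/z_A)^α = (150.0/55.0)^0.21 = (2.7273)^0.21 = 1.23453
Power-density ratio: P_B/P_A = (V_B/V_A)³ = (1.23453)³ = 1.88152

1.88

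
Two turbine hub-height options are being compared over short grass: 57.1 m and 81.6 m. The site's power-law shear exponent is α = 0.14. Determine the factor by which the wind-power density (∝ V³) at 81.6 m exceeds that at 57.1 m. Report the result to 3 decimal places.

Speed ratio: V_B/V_A = (z_B/z_A)^α = (81.6/57.1)^0.14 = (1.4291)^0.14 = 1.05125
Power-density ratio: P_B/P_A = (V_B/V_A)³ = (1.05125)³ = 1.16178

1.162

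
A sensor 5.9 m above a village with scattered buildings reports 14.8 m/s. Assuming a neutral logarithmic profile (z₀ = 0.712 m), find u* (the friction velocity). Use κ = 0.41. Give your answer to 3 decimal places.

Log law: V(z) = (u*/κ) · ln(z/z₀) ⇒ u* = κ · V / ln(z/z₀)
u* = 0.41 × 14.8 / ln(5.9/0.712) = 0.41 × 14.8 / 2.1146
   = 6.0680 / 2.1146 = 2.8695 m/s

u* ≈ 2.870 m/s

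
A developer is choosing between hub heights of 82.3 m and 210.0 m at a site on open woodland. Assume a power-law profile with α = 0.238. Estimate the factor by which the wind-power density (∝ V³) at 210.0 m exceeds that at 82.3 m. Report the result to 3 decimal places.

Speed ratio: V_B/V_A = (z_B/z_A)^α = (210.0/82.3)^0.238 = (2.5516)^0.238 = 1.24975
Power-density ratio: P_B/P_A = (V_B/V_A)³ = (1.24975)³ = 1.95195

1.952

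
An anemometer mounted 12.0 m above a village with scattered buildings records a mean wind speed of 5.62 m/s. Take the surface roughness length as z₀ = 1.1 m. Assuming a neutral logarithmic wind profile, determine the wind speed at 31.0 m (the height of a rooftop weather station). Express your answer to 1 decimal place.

Log law: V(z) ∝ ln(z/z₀), so V₂/V₁ = ln(z₂/z₀) / ln(z₁/z₀).
ln(31.0/1.1) = 3.3387, ln(12.0/1.1) = 2.3896
V₂ = 5.62 × 3.3387/2.3896 = 5.62 × 1.3972 = 7.8521 m/s

7.9 m/s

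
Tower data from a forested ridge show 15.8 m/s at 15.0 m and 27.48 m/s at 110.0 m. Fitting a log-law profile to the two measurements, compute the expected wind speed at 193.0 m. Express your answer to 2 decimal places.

Log law: V ∝ ln(z/z₀). From the pair, with r = V₁/V₂ = 0.57496,
ln z₀ = (ln z₁ − r·ln z₂)/(1 − r) = (2.7081 − 0.57496×4.7005)/0.42504 = 0.0128 → z₀ = 1.013 m
V₃ = V₁ · ln(z₃/z₀)/ln(z₁/z₀) = 15.8 × 5.2499/2.6952 = 30.7758 m/s

30.78 m/s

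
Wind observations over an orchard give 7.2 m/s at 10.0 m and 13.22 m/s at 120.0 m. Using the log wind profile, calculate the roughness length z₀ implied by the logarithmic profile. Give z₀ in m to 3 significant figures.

z₀ ≈ 0.512 m

Log law: V(z) ∝ ln(z/z₀). With r = V₁/V₂ = 7.2/13.22 = 0.54463,
r · ln(z₂/z₀) = ln(z₁/z₀) ⇒ ln z₀ = (ln z₁ − r·ln z₂)/(1 − r)
ln z₀ = (2.30259 − 0.54463×4.78749) / 0.45537 = -0.6694
z₀ = exp(-0.6694) = 0.5120 m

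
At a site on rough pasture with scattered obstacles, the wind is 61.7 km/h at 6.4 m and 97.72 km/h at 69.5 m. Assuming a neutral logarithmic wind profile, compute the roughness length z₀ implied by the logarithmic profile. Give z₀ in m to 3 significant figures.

z₀ ≈ 0.108 m

Log law: V(z) ∝ ln(z/z₀). With r = V₁/V₂ = 61.7/97.72 = 0.63140,
r · ln(z₂/z₀) = ln(z₁/z₀) ⇒ ln z₀ = (ln z₁ − r·ln z₂)/(1 − r)
ln z₀ = (1.85630 − 0.63140×4.24133) / 0.36860 = -2.2291
z₀ = exp(-2.2291) = 0.1076 m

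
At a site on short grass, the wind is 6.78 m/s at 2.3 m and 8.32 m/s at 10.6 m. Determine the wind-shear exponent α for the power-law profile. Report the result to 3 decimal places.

α ≈ 0.134

Power law: V₂/V₁ = (z₂/z₁)^α ⇒ α = ln(V₂/V₁) / ln(z₂/z₁)
α = ln(8.32/6.78) / ln(10.6/2.3) = ln(1.2271) / ln(4.6087)
  = 0.20469 / 1.52794 = 0.13396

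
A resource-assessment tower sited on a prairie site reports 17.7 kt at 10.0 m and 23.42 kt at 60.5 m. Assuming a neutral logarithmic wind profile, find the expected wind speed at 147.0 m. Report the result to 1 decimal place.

Log law: V ∝ ln(z/z₀). From the pair, with r = V₁/V₂ = 0.75576,
ln z₀ = (ln z₁ − r·ln z₂)/(1 − r) = (2.3026 − 0.75576×4.1026)/0.24424 = -3.2675 → z₀ = 0.03810 m
V₃ = V₁ · ln(z₃/z₀)/ln(z₁/z₀) = 17.7 × 8.2580/5.5701 = 26.2411 kt

26.2 kt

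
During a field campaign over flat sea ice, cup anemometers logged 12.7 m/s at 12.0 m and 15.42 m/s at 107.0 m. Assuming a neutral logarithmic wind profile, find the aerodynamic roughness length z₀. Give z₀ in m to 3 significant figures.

z₀ ≈ 0.000439 m

Log law: V(z) ∝ ln(z/z₀). With r = V₁/V₂ = 12.7/15.42 = 0.82361,
r · ln(z₂/z₀) = ln(z₁/z₀) ⇒ ln z₀ = (ln z₁ − r·ln z₂)/(1 − r)
ln z₀ = (2.48491 − 0.82361×4.67283) / 0.17639 = -7.7308
z₀ = exp(-7.7308) = 0.0004391 m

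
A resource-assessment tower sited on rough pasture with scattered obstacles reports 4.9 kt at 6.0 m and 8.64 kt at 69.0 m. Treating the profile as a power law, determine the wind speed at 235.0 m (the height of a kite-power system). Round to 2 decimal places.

11.48 kt

First find α: α = ln(V₂/V₁)/ln(z₂/z₁) = ln(8.64/4.9)/ln(69.0/6.0) = 0.56717/2.44235 = 0.2322
Extrapolate from 69.0 m to 235.0 m: V₃ = 8.64 × (235.0/69.0)^0.2322 = 8.64 × 1.3292 = 11.4844 kt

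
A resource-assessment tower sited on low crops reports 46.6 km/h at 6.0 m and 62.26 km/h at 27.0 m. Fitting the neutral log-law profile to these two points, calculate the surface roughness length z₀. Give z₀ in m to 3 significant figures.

z₀ ≈ 0.0683 m

Log law: V(z) ∝ ln(z/z₀). With r = V₁/V₂ = 46.6/62.26 = 0.74847,
r · ln(z₂/z₀) = ln(z₁/z₀) ⇒ ln z₀ = (ln z₁ − r·ln z₂)/(1 − r)
ln z₀ = (1.79176 − 0.74847×3.29584) / 0.25153 = -2.6840
z₀ = exp(-2.6840) = 0.06829 m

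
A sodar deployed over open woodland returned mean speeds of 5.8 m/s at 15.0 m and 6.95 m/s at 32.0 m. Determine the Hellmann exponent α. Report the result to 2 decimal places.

Power law: V₂/V₁ = (z₂/z₁)^α ⇒ α = ln(V₂/V₁) / ln(z₂/z₁)
α = ln(6.95/5.8) / ln(32.0/15.0) = ln(1.1983) / ln(2.1333)
  = 0.18088 / 0.75769 = 0.23873

α ≈ 0.24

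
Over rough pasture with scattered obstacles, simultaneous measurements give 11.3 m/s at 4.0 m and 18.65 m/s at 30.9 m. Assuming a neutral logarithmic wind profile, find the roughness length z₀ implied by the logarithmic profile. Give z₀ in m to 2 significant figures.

Log law: V(z) ∝ ln(z/z₀). With r = V₁/V₂ = 11.3/18.65 = 0.60590,
r · ln(z₂/z₀) = ln(z₁/z₀) ⇒ ln z₀ = (ln z₁ − r·ln z₂)/(1 − r)
ln z₀ = (1.38629 − 0.60590×3.43076) / 0.39410 = -1.7569
z₀ = exp(-1.7569) = 0.1726 m

z₀ ≈ 0.17 m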